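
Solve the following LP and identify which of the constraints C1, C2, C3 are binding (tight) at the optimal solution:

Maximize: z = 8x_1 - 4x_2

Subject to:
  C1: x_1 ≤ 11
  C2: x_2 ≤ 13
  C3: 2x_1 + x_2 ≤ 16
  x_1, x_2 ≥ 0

At x_1 = 8, x_2 = 0, compute slack b - a·x for each constraint:
  C1: 11 − 8 = 3  (slack)
  C2: 13 − 0 = 13  (slack)
  C3: 16 − 16 = 0  (binding)

Optimal: x_1 = 8, x_2 = 0
Binding: C3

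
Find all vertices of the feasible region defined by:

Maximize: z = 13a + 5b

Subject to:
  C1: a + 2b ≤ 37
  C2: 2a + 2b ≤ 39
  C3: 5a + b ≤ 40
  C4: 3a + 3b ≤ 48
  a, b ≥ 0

(0, 0), (8, 0), (6, 10), (0, 16)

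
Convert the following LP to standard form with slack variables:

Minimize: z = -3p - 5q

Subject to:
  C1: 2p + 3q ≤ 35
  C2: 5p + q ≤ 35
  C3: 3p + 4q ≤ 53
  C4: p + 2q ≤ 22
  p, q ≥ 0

min z = -3p - 5q

s.t.
  2p + 3q + s1 = 35
  5p + q + s2 = 35
  3p + 4q + s3 = 53
  p + 2q + s4 = 22
  p, q, s1, s2, s3, s4 ≥ 0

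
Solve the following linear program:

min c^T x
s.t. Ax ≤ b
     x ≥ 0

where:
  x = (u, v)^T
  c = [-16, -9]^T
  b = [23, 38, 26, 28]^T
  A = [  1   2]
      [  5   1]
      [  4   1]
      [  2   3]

Evaluate the objective at each vertex of the feasible region:
  z(0, 0) = 0
  z(6.5, 0) = -104
  z(5, 6) = -134  ←
  z(0, 9.333) = -84
The minimum is at u = 5, v = 6.

u = 5, v = 6, z = -134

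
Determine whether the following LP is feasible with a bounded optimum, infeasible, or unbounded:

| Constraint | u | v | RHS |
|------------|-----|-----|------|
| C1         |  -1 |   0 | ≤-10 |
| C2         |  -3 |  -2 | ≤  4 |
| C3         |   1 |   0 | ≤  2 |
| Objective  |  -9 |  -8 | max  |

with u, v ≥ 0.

Infeasible (no feasible solution exists)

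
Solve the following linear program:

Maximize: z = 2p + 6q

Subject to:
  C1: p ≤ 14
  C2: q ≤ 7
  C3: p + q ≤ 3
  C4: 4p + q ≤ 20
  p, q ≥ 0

Evaluate the objective at each vertex of the feasible region:
  z(0, 0) = 0
  z(3, 0) = 6
  z(0, 3) = 18  ←
The maximum is at p = 0, q = 3.

p = 0, q = 3, z = 18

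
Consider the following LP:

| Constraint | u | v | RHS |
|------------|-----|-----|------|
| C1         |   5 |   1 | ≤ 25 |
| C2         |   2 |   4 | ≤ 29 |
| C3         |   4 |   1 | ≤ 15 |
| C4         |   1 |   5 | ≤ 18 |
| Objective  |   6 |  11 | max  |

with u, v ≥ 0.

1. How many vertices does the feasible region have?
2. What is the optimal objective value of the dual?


1. 4
2. 51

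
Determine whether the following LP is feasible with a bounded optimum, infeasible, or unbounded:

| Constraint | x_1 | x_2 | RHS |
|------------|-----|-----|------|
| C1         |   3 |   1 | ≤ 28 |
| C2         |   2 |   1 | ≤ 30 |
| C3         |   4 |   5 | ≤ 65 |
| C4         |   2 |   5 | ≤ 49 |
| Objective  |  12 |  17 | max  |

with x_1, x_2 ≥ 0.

Feasible with a bounded optimal solution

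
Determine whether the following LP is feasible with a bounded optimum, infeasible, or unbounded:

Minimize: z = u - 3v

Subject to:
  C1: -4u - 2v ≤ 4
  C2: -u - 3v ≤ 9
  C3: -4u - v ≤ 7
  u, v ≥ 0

Unbounded (objective can decrease without bound)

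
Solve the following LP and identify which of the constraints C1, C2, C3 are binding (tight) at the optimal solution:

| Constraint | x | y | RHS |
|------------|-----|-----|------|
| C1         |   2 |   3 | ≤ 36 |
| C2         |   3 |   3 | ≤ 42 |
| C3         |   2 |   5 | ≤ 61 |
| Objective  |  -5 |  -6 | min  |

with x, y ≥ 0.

At x = 6, y = 8, compute slack b - a·x for each constraint:
  C1: 36 − 36 = 0  (binding)
  C2: 42 − 42 = 0  (binding)
  C3: 61 − 52 = 9  (slack)

Optimal: x = 6, y = 8
Binding: C1, C2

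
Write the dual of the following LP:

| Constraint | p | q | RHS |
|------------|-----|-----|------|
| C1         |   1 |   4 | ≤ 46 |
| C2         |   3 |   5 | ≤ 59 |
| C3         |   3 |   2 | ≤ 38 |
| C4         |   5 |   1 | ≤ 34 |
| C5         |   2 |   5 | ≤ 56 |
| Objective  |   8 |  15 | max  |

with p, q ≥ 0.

Primal max cᵀx s.t. Ax ≤ b, x ≥ 0  →  Dual min bᵀy s.t. Aᵀy ≥ c, y ≥ 0.

Minimize: z = 46y1 + 59y2 + 38y3 + 34y4 + 56y5

Subject to:
  y1 + 3y2 + 3y3 + 5y4 + 2y5 ≥ 8
  4y1 + 5y2 + 2y3 + y4 + 5y5 ≥ 15
  y1, y2, y3, y4, y5 ≥ 0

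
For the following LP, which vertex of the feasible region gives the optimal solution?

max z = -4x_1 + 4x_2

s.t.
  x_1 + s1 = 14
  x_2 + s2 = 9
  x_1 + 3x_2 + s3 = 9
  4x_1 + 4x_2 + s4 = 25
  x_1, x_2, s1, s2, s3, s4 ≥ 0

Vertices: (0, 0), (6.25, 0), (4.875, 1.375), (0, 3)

Evaluate the objective at each vertex of the feasible region:
  z(0, 0) = 0
  z(6.25, 0) = -25
  z(4.875, 1.375) = -14
  z(0, 3) = 12  ←
The maximum is at x_1 = 0, x_2 = 3.

(0, 3)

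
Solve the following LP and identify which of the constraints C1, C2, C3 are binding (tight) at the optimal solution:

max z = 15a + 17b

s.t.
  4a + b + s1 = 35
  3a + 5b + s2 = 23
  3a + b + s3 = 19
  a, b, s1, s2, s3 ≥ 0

At a = 6, b = 1, compute slack b - a·x for each constraint:
  C1: 35 − 25 = 10  (slack)
  C2: 23 − 23 = 0  (binding)
  C3: 19 − 19 = 0  (binding)

Optimal: a = 6, b = 1
Binding: C2, C3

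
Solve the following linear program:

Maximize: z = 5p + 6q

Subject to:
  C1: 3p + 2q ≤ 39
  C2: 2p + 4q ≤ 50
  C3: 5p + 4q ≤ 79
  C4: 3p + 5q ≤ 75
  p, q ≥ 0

Evaluate the objective at each vertex of the feasible region:
  z(0, 0) = 0
  z(13, 0) = 65
  z(7, 9) = 89  ←
  z(0, 12.5) = 75
The maximum is at p = 7, q = 9.

p = 7, q = 9, z = 89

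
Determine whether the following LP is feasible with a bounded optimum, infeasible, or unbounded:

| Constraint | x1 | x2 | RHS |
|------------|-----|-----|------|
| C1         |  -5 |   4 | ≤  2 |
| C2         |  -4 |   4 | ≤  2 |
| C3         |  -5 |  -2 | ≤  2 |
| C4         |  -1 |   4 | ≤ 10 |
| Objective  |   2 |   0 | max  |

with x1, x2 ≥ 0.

Unbounded (objective can increase without bound)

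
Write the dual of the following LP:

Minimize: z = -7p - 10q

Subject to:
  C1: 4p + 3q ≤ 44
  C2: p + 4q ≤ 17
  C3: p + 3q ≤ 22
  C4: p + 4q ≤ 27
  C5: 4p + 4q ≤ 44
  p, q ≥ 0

Primal min cᵀx s.t. Ax ≤ b, x ≥ 0  →  Dual max −bᵀy s.t. Aᵀy ≥ −c, y ≥ 0.

Maximize: z = -44y1 - 17y2 - 22y3 - 27y4 - 44y5

Subject to:
  4y1 + y2 + y3 + y4 + 4y5 ≥ 7
  3y1 + 4y2 + 3y3 + 4y4 + 4y5 ≥ 10
  y1, y2, y3, y4, y5 ≥ 0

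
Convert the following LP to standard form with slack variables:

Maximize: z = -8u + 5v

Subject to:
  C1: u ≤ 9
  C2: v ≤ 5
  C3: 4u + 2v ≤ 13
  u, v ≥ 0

max z = -8u + 5v

s.t.
  u + s1 = 9
  v + s2 = 5
  4u + 2v + s3 = 13
  u, v, s1, s2, s3 ≥ 0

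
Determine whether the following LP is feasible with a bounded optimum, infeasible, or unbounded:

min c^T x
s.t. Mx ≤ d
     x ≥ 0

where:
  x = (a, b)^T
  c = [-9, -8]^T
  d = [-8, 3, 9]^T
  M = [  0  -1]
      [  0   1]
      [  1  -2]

Infeasible (no feasible solution exists)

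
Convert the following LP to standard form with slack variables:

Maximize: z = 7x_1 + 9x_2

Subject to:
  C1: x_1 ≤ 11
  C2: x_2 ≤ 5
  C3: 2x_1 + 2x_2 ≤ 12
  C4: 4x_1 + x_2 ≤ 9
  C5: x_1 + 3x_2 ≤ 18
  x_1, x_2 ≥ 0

max z = 7x_1 + 9x_2

s.t.
  x_1 + s1 = 11
  x_2 + s2 = 5
  2x_1 + 2x_2 + s3 = 12
  4x_1 + x_2 + s4 = 9
  x_1 + 3x_2 + s5 = 18
  x_1, x_2, s1, s2, s3, s4, s5 ≥ 0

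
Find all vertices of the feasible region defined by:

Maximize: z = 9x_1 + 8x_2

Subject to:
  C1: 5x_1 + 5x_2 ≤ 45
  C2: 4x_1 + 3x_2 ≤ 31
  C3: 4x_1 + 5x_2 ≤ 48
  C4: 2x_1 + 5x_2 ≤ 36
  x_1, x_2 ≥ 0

(0, 0), (7.75, 0), (4, 5), (3, 6), (0, 7.2)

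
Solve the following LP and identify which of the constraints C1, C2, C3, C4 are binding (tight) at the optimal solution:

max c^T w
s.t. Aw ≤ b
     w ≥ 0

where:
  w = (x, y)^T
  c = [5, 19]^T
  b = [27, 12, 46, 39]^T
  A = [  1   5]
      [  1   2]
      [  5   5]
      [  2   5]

At x = 2, y = 5, compute slack b - a·x for each constraint:
  C1: 27 − 27 = 0  (binding)
  C2: 12 − 12 = 0  (binding)
  C3: 46 − 35 = 11  (slack)
  C4: 39 − 29 = 10  (slack)

Optimal: x = 2, y = 5
Binding: C1, C2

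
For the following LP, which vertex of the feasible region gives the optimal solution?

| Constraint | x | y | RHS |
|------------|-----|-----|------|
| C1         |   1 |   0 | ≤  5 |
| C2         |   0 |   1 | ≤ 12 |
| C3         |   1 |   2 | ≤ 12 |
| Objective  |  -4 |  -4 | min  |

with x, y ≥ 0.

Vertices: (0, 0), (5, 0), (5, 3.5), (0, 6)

Evaluate the objective at each vertex of the feasible region:
  z(0, 0) = 0
  z(5, 0) = -20
  z(5, 3.5) = -34  ←
  z(0, 6) = -24
The minimum is at x = 5, y = 3.5.

(5, 3.5)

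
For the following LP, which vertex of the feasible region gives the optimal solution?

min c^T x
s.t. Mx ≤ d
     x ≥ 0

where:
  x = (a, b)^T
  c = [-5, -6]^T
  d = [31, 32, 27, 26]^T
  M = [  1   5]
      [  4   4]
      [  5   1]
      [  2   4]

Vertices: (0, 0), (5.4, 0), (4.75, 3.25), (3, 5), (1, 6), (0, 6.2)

Evaluate the objective at each vertex of the feasible region:
  z(0, 0) = 0
  z(5.4, 0) = -27
  z(4.75, 3.25) = -43.25
  z(3, 5) = -45  ←
  z(1, 6) = -41
  z(0, 6.2) = -37.2
The minimum is at a = 3, b = 5.

(3, 5)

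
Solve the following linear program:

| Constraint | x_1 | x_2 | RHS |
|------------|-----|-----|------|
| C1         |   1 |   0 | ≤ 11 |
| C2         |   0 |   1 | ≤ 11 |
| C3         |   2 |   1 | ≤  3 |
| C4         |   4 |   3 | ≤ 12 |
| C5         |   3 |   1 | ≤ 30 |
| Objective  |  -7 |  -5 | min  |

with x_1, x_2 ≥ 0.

Evaluate the objective at each vertex of the feasible region:
  z(0, 0) = 0
  z(1.5, 0) = -10.5
  z(0, 3) = -15  ←
The minimum is at x_1 = 0, x_2 = 3.

x_1 = 0, x_2 = 3, z = -15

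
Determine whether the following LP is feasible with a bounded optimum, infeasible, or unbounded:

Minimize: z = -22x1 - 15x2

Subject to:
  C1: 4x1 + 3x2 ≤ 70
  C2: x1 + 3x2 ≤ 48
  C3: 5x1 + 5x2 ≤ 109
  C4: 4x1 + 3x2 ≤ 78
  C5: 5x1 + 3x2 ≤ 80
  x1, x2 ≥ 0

Feasible with a bounded optimal solution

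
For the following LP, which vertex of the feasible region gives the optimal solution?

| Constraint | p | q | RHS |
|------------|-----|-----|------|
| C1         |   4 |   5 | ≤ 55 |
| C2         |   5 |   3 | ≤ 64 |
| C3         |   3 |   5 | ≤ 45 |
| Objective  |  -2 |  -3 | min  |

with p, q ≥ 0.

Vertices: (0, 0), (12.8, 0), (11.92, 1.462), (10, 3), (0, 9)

Evaluate the objective at each vertex of the feasible region:
  z(0, 0) = 0
  z(12.8, 0) = -25.6
  z(11.92, 1.462) = -28.23
  z(10, 3) = -29  ←
  z(0, 9) = -27
The minimum is at p = 10, q = 3.

(10, 3)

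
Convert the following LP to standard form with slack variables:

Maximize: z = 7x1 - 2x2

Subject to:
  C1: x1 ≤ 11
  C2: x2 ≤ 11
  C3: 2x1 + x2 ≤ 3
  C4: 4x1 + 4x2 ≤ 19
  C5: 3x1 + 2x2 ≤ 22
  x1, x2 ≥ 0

max z = 7x1 - 2x2

s.t.
  x1 + s1 = 11
  x2 + s2 = 11
  2x1 + x2 + s3 = 3
  4x1 + 4x2 + s4 = 19
  3x1 + 2x2 + s5 = 22
  x1, x2, s1, s2, s3, s4, s5 ≥ 0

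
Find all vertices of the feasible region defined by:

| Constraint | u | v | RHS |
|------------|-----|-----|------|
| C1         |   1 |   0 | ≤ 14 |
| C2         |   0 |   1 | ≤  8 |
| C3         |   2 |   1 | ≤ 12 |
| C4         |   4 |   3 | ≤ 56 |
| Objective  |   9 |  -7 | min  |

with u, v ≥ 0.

(0, 0), (6, 0), (2, 8), (0, 8)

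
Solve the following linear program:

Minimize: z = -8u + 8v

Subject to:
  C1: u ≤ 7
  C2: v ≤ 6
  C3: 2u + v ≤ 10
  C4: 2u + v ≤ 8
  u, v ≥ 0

Evaluate the objective at each vertex of the feasible region:
  z(0, 0) = 0
  z(4, 0) = -32  ←
  z(1, 6) = 40
  z(0, 6) = 48
The minimum is at u = 4, v = 0.

u = 4, v = 0, z = -32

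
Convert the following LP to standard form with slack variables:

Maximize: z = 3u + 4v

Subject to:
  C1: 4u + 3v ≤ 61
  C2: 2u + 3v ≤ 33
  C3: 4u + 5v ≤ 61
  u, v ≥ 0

max z = 3u + 4v

s.t.
  4u + 3v + s1 = 61
  2u + 3v + s2 = 33
  4u + 5v + s3 = 61
  u, v, s1, s2, s3 ≥ 0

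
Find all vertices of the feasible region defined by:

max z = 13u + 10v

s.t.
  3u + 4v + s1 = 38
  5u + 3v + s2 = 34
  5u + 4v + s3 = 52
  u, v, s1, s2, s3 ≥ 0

(0, 0), (6.8, 0), (2, 8), (0, 9.5)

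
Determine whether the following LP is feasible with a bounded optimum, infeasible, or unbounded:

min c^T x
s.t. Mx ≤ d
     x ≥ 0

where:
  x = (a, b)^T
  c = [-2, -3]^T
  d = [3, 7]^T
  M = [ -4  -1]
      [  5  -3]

Unbounded (objective can decrease without bound)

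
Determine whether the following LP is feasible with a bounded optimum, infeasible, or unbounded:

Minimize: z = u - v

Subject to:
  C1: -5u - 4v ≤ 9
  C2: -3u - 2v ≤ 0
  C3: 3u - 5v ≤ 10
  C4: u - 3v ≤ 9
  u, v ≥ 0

Unbounded (objective can decrease without bound)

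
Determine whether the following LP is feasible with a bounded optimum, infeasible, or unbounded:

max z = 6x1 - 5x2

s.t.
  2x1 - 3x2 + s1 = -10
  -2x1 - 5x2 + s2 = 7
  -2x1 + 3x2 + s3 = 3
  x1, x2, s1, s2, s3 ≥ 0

Infeasible (no feasible solution exists)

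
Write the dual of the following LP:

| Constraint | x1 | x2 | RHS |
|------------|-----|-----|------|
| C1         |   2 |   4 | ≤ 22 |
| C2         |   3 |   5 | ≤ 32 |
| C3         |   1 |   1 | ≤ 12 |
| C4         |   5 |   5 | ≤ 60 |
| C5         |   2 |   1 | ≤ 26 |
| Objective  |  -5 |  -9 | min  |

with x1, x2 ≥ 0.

Primal min cᵀx s.t. Ax ≤ b, x ≥ 0  →  Dual max −bᵀy s.t. Aᵀy ≥ −c, y ≥ 0.

Maximize: z = -22y1 - 32y2 - 12y3 - 60y4 - 26y5

Subject to:
  2y1 + 3y2 + y3 + 5y4 + 2y5 ≥ 5
  4y1 + 5y2 + y3 + 5y4 + y5 ≥ 9
  y1, y2, y3, y4, y5 ≥ 0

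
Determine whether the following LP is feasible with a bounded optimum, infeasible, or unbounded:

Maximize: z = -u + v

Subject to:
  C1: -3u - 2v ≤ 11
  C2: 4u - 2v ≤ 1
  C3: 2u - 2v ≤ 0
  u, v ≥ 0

Unbounded (objective can increase without bound)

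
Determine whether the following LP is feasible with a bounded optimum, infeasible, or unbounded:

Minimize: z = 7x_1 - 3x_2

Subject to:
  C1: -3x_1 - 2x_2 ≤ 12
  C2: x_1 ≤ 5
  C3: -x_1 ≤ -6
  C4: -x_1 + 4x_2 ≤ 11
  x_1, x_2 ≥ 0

Infeasible (no feasible solution exists)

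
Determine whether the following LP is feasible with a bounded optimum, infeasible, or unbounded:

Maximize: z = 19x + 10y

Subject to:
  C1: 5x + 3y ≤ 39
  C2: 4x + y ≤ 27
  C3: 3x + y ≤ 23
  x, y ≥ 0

Feasible with a bounded optimal solution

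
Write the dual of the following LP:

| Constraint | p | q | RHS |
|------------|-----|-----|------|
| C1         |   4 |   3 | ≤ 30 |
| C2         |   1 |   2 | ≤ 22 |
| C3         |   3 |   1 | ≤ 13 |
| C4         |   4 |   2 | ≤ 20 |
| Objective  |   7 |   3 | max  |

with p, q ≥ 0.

Primal max cᵀx s.t. Ax ≤ b, x ≥ 0  →  Dual min bᵀy s.t. Aᵀy ≥ c, y ≥ 0.

Minimize: z = 30y1 + 22y2 + 13y3 + 20y4

Subject to:
  4y1 + y2 + 3y3 + 4y4 ≥ 7
  3y1 + 2y2 + y3 + 2y4 ≥ 3
  y1, y2, y3, y4 ≥ 0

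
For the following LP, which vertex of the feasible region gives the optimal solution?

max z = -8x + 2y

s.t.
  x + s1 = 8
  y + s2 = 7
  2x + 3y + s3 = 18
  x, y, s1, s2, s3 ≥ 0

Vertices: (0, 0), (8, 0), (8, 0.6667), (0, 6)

Evaluate the objective at each vertex of the feasible region:
  z(0, 0) = 0
  z(8, 0) = -64
  z(8, 0.6667) = -62.67
  z(0, 6) = 12  ←
The maximum is at x = 0, y = 6.

(0, 6)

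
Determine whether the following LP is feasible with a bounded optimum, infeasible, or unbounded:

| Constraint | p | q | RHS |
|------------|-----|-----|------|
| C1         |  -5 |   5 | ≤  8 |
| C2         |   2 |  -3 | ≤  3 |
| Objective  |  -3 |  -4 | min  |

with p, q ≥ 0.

Unbounded (objective can decrease without bound)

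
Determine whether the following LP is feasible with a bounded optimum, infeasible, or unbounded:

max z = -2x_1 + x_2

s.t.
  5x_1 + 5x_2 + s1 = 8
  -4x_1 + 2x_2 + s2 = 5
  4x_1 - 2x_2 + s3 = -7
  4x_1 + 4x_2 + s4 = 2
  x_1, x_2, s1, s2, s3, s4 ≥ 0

Infeasible (no feasible solution exists)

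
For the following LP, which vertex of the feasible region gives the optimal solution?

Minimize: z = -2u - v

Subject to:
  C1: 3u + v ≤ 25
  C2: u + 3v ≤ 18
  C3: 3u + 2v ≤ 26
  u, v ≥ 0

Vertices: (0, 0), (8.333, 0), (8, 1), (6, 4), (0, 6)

Evaluate the objective at each vertex of the feasible region:
  z(0, 0) = 0
  z(8.333, 0) = -16.67
  z(8, 1) = -17  ←
  z(6, 4) = -16
  z(0, 6) = -6
The minimum is at u = 8, v = 1.

(8, 1)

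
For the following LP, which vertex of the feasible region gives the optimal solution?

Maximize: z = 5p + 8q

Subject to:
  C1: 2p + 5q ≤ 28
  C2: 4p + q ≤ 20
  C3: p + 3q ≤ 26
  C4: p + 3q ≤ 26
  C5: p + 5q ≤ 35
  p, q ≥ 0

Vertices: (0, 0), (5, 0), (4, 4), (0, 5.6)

Evaluate the objective at each vertex of the feasible region:
  z(0, 0) = 0
  z(5, 0) = 25
  z(4, 4) = 52  ←
  z(0, 5.6) = 44.8
The maximum is at p = 4, q = 4.

(4, 4)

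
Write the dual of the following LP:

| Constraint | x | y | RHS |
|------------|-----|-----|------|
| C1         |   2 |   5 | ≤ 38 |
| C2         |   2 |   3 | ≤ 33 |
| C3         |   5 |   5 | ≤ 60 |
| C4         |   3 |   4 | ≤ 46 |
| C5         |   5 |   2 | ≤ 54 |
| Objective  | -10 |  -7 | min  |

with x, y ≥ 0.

Primal min cᵀx s.t. Ax ≤ b, x ≥ 0  →  Dual max −bᵀy s.t. Aᵀy ≥ −c, y ≥ 0.

Maximize: z = -38y1 - 33y2 - 60y3 - 46y4 - 54y5

Subject to:
  2y1 + 2y2 + 5y3 + 3y4 + 5y5 ≥ 10
  5y1 + 3y2 + 5y3 + 4y4 + 2y5 ≥ 7
  y1, y2, y3, y4, y5 ≥ 0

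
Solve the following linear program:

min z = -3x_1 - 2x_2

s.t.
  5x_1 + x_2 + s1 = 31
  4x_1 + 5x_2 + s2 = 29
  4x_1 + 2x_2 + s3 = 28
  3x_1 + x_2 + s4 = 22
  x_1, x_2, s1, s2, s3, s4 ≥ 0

Evaluate the objective at each vertex of the feasible region:
  z(0, 0) = 0
  z(6.2, 0) = -18.6
  z(6, 1) = -20  ←
  z(0, 5.8) = -11.6
The minimum is at x_1 = 6, x_2 = 1.

x_1 = 6, x_2 = 1, z = -20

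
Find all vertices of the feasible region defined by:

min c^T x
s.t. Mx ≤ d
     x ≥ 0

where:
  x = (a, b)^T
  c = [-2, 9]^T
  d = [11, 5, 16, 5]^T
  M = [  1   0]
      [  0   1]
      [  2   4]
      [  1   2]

(0, 0), (5, 0), (0, 2.5)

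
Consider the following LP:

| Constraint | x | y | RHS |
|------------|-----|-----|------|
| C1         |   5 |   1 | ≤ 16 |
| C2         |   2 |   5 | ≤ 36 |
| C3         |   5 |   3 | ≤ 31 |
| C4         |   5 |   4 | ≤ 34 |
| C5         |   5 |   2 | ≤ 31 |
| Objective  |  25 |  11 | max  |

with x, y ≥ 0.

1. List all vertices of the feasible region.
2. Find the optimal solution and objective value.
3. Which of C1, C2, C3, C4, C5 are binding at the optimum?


1. (0, 0), (3.2, 0), (2, 6), (1.529, 6.588), (0, 7.2)
2. x = 2, y = 6, z = 116
3. C1, C4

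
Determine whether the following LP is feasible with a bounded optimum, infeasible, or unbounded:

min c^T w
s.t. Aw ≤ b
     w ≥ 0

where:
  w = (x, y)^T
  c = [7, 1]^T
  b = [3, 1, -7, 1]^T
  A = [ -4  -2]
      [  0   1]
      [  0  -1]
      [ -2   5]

Infeasible (no feasible solution exists)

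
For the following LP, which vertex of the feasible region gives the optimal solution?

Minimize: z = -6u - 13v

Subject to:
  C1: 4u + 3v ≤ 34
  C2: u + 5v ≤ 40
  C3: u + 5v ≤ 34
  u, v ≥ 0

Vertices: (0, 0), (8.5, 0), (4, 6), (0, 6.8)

Evaluate the objective at each vertex of the feasible region:
  z(0, 0) = 0
  z(8.5, 0) = -51
  z(4, 6) = -102  ←
  z(0, 6.8) = -88.4
The minimum is at u = 4, v = 6.

(4, 6)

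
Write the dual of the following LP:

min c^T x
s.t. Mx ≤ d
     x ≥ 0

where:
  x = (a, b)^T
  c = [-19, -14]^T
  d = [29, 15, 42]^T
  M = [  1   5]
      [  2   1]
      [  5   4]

Primal min cᵀx s.t. Ax ≤ b, x ≥ 0  →  Dual max −bᵀy s.t. Aᵀy ≥ −c, y ≥ 0.

Maximize: z = -29y1 - 15y2 - 42y3

Subject to:
  y1 + 2y2 + 5y3 ≥ 19
  5y1 + y2 + 4y3 ≥ 14
  y1, y2, y3 ≥ 0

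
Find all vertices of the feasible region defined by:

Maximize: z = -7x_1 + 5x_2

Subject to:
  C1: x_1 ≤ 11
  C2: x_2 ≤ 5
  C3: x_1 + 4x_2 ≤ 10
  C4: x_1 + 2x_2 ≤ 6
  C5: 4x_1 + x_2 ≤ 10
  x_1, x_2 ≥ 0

(0, 0), (2.5, 0), (2, 2), (0, 2.5)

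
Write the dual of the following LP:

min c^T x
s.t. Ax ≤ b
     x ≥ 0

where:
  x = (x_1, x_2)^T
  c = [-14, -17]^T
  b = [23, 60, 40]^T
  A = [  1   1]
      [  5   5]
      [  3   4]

Primal min cᵀx s.t. Ax ≤ b, x ≥ 0  →  Dual max −bᵀy s.t. Aᵀy ≥ −c, y ≥ 0.

Maximize: z = -23y1 - 60y2 - 40y3

Subject to:
  y1 + 5y2 + 3y3 ≥ 14
  y1 + 5y2 + 4y3 ≥ 17
  y1, y2, y3 ≥ 0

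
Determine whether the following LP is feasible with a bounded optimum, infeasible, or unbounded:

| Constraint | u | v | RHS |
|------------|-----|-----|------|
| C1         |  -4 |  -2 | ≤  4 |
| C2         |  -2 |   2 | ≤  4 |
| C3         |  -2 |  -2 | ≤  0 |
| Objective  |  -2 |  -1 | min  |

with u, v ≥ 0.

Unbounded (objective can decrease without bound)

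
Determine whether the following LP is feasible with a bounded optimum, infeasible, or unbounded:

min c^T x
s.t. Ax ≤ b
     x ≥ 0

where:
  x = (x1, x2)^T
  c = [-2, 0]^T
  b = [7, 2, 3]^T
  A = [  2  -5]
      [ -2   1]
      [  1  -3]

Unbounded (objective can decrease without bound)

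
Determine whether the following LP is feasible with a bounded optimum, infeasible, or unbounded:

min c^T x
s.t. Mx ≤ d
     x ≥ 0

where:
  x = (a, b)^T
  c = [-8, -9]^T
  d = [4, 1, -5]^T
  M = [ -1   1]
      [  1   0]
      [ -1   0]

Infeasible (no feasible solution exists)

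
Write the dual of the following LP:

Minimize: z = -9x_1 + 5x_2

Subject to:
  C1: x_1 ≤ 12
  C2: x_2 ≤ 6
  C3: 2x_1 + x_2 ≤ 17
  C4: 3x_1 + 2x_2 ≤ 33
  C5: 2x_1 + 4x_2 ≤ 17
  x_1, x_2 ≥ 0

Primal min cᵀx s.t. Ax ≤ b, x ≥ 0  →  Dual max −bᵀy s.t. Aᵀy ≥ −c, y ≥ 0.

Maximize: z = -12y1 - 6y2 - 17y3 - 33y4 - 17y5

Subject to:
  y1 + 2y3 + 3y4 + 2y5 ≥ 9
  y2 + y3 + 2y4 + 4y5 ≥ -5
  y1, y2, y3, y4, y5 ≥ 0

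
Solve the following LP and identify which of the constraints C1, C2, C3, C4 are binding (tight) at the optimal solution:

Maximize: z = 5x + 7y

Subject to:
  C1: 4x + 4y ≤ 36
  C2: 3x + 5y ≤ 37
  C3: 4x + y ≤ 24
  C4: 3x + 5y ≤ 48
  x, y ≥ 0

At x = 4, y = 5, compute slack b - a·x for each constraint:
  C1: 36 − 36 = 0  (binding)
  C2: 37 − 37 = 0  (binding)
  C3: 24 − 21 = 3  (slack)
  C4: 48 − 37 = 11  (slack)

Optimal: x = 4, y = 5
Binding: C1, C2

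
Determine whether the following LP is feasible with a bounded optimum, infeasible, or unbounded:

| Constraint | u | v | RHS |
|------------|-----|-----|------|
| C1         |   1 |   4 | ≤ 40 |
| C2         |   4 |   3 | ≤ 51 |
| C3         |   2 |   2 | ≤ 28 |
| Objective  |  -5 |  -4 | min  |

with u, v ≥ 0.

Feasible with a bounded optimal solution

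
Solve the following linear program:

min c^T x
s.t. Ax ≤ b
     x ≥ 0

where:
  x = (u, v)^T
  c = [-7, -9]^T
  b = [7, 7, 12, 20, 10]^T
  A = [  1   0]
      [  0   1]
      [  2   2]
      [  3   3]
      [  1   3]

Evaluate the objective at each vertex of the feasible region:
  z(0, 0) = 0
  z(6, 0) = -42
  z(4, 2) = -46  ←
  z(0, 3.333) = -30
The minimum is at u = 4, v = 2.

u = 4, v = 2, z = -46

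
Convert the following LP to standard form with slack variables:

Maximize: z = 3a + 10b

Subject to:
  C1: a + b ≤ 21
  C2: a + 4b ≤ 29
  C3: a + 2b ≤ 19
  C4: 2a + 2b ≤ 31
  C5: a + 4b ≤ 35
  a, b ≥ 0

max z = 3a + 10b

s.t.
  a + b + s1 = 21
  a + 4b + s2 = 29
  a + 2b + s3 = 19
  2a + 2b + s4 = 31
  a + 4b + s5 = 35
  a, b, s1, s2, s3, s4, s5 ≥ 0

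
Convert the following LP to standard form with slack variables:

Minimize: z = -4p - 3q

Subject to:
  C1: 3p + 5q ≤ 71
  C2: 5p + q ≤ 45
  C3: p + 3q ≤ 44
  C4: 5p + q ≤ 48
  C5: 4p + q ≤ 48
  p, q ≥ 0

min z = -4p - 3q

s.t.
  3p + 5q + s1 = 71
  5p + q + s2 = 45
  p + 3q + s3 = 44
  5p + q + s4 = 48
  4p + q + s5 = 48
  p, q, s1, s2, s3, s4, s5 ≥ 0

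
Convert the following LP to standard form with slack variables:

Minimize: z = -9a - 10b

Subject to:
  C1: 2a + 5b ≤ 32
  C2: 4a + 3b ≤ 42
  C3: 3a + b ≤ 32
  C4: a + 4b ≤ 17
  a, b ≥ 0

min z = -9a - 10b

s.t.
  2a + 5b + s1 = 32
  4a + 3b + s2 = 42
  3a + b + s3 = 32
  a + 4b + s4 = 17
  a, b, s1, s2, s3, s4 ≥ 0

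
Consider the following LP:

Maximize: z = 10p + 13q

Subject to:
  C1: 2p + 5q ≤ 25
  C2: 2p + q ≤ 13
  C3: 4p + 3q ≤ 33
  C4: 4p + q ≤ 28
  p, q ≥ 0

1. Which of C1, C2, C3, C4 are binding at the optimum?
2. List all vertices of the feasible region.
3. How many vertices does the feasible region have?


1. C1, C2
2. (0, 0), (6.5, 0), (5, 3), (0, 5)
3. 4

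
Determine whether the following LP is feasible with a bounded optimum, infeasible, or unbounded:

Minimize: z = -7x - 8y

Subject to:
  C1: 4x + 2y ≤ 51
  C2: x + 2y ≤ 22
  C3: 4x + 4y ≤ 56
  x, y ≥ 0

Feasible with a bounded optimal solution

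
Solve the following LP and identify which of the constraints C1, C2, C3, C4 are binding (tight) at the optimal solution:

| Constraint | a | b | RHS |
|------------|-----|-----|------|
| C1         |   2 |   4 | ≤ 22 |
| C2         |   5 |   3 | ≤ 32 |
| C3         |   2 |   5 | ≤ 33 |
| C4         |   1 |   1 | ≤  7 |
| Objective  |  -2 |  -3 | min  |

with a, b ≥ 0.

At a = 3, b = 4, compute slack b - a·x for each constraint:
  C1: 22 − 22 = 0  (binding)
  C2: 32 − 27 = 5  (slack)
  C3: 33 − 26 = 7  (slack)
  C4: 7 − 7 = 0  (binding)

Optimal: a = 3, b = 4
Binding: C1, C4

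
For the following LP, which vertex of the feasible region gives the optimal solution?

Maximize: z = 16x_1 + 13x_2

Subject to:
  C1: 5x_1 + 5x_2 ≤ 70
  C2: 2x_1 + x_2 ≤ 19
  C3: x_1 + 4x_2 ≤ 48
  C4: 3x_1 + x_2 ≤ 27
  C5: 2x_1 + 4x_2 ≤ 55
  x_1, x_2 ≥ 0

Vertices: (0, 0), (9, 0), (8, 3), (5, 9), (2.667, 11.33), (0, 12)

Evaluate the objective at each vertex of the feasible region:
  z(0, 0) = 0
  z(9, 0) = 144
  z(8, 3) = 167
  z(5, 9) = 197  ←
  z(2.667, 11.33) = 190
  z(0, 12) = 156
The maximum is at x_1 = 5, x_2 = 9.

(5, 9)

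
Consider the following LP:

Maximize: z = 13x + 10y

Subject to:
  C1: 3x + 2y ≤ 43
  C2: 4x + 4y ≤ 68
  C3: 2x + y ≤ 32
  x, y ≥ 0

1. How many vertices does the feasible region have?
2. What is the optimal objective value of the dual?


1. 4
2. 197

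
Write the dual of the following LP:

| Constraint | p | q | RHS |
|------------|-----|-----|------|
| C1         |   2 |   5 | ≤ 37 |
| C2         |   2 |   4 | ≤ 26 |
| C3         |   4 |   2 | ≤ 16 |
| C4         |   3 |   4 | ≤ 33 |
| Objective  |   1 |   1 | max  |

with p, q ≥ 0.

Primal max cᵀx s.t. Ax ≤ b, x ≥ 0  →  Dual min bᵀy s.t. Aᵀy ≥ c, y ≥ 0.

Minimize: z = 37y1 + 26y2 + 16y3 + 33y4

Subject to:
  2y1 + 2y2 + 4y3 + 3y4 ≥ 1
  5y1 + 4y2 + 2y3 + 4y4 ≥ 1
  y1, y2, y3, y4 ≥ 0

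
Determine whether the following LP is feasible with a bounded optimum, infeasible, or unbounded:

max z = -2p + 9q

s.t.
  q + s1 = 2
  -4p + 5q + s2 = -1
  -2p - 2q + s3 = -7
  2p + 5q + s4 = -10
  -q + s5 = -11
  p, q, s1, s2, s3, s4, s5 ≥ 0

Infeasible (no feasible solution exists)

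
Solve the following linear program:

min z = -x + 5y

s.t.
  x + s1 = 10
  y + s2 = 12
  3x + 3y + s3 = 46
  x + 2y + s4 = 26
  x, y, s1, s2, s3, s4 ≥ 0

Evaluate the objective at each vertex of the feasible region:
  z(0, 0) = 0
  z(10, 0) = -10  ←
  z(10, 5.333) = 16.67
  z(4.667, 10.67) = 48.67
  z(2, 12) = 58
  z(0, 12) = 60
The minimum is at x = 10, y = 0.

x = 10, y = 0, z = -10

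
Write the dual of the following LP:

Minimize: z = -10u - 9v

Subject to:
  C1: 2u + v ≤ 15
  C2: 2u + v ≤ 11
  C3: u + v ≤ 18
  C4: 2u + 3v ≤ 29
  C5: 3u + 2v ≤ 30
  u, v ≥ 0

Primal min cᵀx s.t. Ax ≤ b, x ≥ 0  →  Dual max −bᵀy s.t. Aᵀy ≥ −c, y ≥ 0.

Maximize: z = -15y1 - 11y2 - 18y3 - 29y4 - 30y5

Subject to:
  2y1 + 2y2 + y3 + 2y4 + 3y5 ≥ 10
  y1 + y2 + y3 + 3y4 + 2y5 ≥ 9
  y1, y2, y3, y4, y5 ≥ 0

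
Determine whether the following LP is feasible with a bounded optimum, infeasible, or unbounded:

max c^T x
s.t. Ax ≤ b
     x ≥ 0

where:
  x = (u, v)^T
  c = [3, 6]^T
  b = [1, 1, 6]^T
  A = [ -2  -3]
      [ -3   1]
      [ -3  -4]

Unbounded (objective can increase without bound)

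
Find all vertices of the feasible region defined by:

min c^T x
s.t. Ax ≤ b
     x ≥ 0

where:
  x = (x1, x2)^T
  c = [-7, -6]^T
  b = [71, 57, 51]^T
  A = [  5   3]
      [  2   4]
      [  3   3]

(0, 0), (14.2, 0), (10, 7), (5.5, 11.5), (0, 14.25)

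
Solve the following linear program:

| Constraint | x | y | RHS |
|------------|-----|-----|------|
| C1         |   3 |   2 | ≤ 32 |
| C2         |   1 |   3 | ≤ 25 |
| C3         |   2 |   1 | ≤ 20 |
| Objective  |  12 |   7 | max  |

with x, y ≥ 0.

Evaluate the objective at each vertex of the feasible region:
  z(0, 0) = 0
  z(10, 0) = 120
  z(8, 4) = 124  ←
  z(6.571, 6.143) = 121.9
  z(0, 8.333) = 58.33
The maximum is at x = 8, y = 4.

x = 8, y = 4, z = 124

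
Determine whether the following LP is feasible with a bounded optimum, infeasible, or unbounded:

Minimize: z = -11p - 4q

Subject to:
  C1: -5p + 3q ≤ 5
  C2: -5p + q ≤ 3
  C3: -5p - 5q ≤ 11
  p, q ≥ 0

Unbounded (objective can decrease without bound)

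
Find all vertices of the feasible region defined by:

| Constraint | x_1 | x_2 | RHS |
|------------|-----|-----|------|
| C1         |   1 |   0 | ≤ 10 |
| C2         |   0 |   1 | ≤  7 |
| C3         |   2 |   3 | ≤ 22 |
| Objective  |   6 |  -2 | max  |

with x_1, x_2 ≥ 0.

(0, 0), (10, 0), (10, 0.6667), (0.5, 7), (0, 7)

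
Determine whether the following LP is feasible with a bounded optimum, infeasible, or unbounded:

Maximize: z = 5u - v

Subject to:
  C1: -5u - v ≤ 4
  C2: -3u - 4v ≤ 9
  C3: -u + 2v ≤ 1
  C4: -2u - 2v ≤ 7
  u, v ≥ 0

Unbounded (objective can increase without bound)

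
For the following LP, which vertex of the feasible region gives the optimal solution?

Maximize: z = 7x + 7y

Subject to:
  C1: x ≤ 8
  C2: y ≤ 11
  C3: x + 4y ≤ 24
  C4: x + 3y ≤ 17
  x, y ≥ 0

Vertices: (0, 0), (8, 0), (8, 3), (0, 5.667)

Evaluate the objective at each vertex of the feasible region:
  z(0, 0) = 0
  z(8, 0) = 56
  z(8, 3) = 77  ←
  z(0, 5.667) = 39.67
The maximum is at x = 8, y = 3.

(8, 3)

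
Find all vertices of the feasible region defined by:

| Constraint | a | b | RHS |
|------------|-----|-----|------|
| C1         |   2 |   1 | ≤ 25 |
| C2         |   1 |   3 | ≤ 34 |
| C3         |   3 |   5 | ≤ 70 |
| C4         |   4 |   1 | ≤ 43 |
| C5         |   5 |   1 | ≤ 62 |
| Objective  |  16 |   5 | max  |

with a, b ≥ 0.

(0, 0), (10.75, 0), (9, 7), (8.2, 8.6), (0, 11.33)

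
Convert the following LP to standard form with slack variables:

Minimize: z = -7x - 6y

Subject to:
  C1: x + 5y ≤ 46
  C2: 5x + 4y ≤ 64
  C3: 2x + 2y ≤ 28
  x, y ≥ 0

min z = -7x - 6y

s.t.
  x + 5y + s1 = 46
  5x + 4y + s2 = 64
  2x + 2y + s3 = 28
  x, y, s1, s2, s3 ≥ 0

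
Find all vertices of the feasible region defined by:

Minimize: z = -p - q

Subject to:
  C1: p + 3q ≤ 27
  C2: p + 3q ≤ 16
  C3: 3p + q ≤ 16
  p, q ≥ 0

(0, 0), (5.333, 0), (4, 4), (0, 5.333)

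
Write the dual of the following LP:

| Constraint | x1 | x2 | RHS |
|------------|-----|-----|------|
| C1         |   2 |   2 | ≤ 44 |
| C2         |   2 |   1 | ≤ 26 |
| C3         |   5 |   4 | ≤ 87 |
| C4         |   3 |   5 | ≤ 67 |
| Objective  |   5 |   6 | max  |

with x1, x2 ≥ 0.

Primal max cᵀx s.t. Ax ≤ b, x ≥ 0  →  Dual min bᵀy s.t. Aᵀy ≥ c, y ≥ 0.

Minimize: z = 44y1 + 26y2 + 87y3 + 67y4

Subject to:
  2y1 + 2y2 + 5y3 + 3y4 ≥ 5
  2y1 + y2 + 4y3 + 5y4 ≥ 6
  y1, y2, y3, y4 ≥ 0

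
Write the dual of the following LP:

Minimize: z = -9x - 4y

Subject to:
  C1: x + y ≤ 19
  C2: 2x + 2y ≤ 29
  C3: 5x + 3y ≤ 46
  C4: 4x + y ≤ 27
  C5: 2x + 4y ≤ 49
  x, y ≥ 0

Primal min cᵀx s.t. Ax ≤ b, x ≥ 0  →  Dual max −bᵀy s.t. Aᵀy ≥ −c, y ≥ 0.

Maximize: z = -19y1 - 29y2 - 46y3 - 27y4 - 49y5

Subject to:
  y1 + 2y2 + 5y3 + 4y4 + 2y5 ≥ 9
  y1 + 2y2 + 3y3 + y4 + 4y5 ≥ 4
  y1, y2, y3, y4, y5 ≥ 0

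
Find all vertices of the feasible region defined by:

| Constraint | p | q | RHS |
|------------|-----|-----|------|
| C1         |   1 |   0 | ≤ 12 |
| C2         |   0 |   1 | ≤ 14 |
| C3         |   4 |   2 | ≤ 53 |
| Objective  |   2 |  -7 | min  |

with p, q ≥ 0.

(0, 0), (12, 0), (12, 2.5), (6.25, 14), (0, 14)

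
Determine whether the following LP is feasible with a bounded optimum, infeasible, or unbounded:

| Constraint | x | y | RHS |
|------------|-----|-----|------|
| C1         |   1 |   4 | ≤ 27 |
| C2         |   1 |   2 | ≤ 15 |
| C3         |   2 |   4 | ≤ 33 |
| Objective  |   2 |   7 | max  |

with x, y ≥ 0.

Feasible with a bounded optimal solution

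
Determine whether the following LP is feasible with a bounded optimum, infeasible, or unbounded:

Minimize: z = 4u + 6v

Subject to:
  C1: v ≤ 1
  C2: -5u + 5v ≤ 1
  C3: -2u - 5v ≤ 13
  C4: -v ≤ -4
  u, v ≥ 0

Infeasible (no feasible solution exists)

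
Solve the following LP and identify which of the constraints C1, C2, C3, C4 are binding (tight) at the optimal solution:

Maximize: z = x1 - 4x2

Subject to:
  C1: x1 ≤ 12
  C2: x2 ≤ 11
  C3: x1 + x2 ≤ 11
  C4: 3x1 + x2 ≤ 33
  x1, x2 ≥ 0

At x1 = 11, x2 = 0, compute slack b - a·x for each constraint:
  C1: 12 − 11 = 1  (slack)
  C2: 11 − 0 = 11  (slack)
  C3: 11 − 11 = 0  (binding)
  C4: 33 − 33 = 0  (binding)

Optimal: x1 = 11, x2 = 0
Binding: C3, C4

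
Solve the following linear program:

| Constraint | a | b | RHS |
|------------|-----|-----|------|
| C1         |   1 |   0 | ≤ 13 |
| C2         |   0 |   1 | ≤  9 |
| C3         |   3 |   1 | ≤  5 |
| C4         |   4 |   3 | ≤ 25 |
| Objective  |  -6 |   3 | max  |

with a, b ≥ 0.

Evaluate the objective at each vertex of the feasible region:
  z(0, 0) = 0
  z(1.667, 0) = -10
  z(0, 5) = 15  ←
The maximum is at a = 0, b = 5.

a = 0, b = 5, z = 15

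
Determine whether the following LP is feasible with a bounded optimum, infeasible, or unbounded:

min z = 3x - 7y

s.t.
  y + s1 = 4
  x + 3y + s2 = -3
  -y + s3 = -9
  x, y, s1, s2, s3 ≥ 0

Infeasible (no feasible solution exists)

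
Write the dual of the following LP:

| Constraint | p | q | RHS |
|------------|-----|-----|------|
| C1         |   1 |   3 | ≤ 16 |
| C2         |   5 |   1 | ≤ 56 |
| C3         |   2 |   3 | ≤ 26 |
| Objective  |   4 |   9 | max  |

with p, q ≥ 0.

Primal max cᵀx s.t. Ax ≤ b, x ≥ 0  →  Dual min bᵀy s.t. Aᵀy ≥ c, y ≥ 0.

Minimize: z = 16y1 + 56y2 + 26y3

Subject to:
  y1 + 5y2 + 2y3 ≥ 4
  3y1 + y2 + 3y3 ≥ 9
  y1, y2, y3 ≥ 0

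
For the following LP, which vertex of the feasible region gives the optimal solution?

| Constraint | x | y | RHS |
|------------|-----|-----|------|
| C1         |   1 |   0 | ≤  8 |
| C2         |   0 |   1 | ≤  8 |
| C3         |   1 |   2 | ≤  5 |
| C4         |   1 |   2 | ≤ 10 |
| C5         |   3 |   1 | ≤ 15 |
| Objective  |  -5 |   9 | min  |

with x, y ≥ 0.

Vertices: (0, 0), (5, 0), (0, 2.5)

Evaluate the objective at each vertex of the feasible region:
  z(0, 0) = 0
  z(5, 0) = -25  ←
  z(0, 2.5) = 22.5
The minimum is at x = 5, y = 0.

(5, 0)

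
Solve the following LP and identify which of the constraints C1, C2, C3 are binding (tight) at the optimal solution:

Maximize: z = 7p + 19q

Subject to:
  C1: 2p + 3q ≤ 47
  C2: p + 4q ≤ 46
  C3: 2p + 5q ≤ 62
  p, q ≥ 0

At p = 6, q = 10, compute slack b - a·x for each constraint:
  C1: 47 − 42 = 5  (slack)
  C2: 46 − 46 = 0  (binding)
  C3: 62 − 62 = 0  (binding)

Optimal: p = 6, q = 10
Binding: C2, C3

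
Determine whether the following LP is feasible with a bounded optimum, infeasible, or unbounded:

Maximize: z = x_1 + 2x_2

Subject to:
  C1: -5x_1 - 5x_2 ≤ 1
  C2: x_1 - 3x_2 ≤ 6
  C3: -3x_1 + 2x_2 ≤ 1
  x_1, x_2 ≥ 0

Unbounded (objective can increase without bound)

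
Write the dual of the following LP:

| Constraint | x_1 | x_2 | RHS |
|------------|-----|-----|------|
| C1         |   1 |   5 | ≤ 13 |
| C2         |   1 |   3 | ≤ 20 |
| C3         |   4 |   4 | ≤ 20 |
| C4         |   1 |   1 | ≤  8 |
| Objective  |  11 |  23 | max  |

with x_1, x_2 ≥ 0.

Primal max cᵀx s.t. Ax ≤ b, x ≥ 0  →  Dual min bᵀy s.t. Aᵀy ≥ c, y ≥ 0.

Minimize: z = 13y1 + 20y2 + 20y3 + 8y4

Subject to:
  y1 + y2 + 4y3 + y4 ≥ 11
  5y1 + 3y2 + 4y3 + y4 ≥ 23
  y1, y2, y3, y4 ≥ 0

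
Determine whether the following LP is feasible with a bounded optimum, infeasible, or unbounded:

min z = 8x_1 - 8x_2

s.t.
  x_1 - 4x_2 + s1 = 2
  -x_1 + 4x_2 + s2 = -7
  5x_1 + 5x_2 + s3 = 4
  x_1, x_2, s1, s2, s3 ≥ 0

Infeasible (no feasible solution exists)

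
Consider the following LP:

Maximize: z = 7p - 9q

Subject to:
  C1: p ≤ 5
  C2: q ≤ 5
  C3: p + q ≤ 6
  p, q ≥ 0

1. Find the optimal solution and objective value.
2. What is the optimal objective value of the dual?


1. p = 5, q = 0, z = 35
2. 35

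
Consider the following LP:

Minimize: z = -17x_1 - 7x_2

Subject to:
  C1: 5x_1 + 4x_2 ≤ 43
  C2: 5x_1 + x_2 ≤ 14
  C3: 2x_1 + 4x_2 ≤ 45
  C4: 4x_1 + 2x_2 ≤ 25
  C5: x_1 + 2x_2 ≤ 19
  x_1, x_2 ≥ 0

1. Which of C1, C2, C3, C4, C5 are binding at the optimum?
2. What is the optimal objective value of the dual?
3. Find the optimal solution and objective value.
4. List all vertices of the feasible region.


1. C2, C5
2. -80
3. x_1 = 1, x_2 = 9, z = -80
4. (0, 0), (2.8, 0), (1, 9), (0, 9.5)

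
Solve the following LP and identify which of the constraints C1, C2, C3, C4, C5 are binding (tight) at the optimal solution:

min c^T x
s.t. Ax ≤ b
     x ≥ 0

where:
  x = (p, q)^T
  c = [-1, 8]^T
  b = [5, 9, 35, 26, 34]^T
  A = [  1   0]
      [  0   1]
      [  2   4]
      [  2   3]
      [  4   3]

At p = 5, q = 0, compute slack b - a·x for each constraint:
  C1: 5 − 5 = 0  (binding)
  C2: 9 − 0 = 9  (slack)
  C3: 35 − 10 = 25  (slack)
  C4: 26 − 10 = 16  (slack)
  C5: 34 − 20 = 14  (slack)

Optimal: p = 5, q = 0
Binding: C1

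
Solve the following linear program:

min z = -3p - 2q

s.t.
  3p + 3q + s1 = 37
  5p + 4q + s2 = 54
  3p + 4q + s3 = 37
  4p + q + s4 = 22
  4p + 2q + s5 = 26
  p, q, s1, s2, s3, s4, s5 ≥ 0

Evaluate the objective at each vertex of the feasible region:
  z(0, 0) = 0
  z(5.5, 0) = -16.5
  z(4.5, 4) = -21.5
  z(3, 7) = -23  ←
  z(0, 9.25) = -18.5
The minimum is at p = 3, q = 7.

p = 3, q = 7, z = -23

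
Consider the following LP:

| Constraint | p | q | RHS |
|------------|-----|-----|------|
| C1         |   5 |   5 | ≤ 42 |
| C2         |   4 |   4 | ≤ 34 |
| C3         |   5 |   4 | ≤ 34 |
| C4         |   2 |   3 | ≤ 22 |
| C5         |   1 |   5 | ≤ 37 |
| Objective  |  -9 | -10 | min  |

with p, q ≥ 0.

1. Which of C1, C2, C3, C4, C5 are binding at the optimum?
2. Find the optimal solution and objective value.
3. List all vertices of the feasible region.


1. C3, C4
2. p = 2, q = 6, z = -78
3. (0, 0), (6.8, 0), (2, 6), (0, 7.333)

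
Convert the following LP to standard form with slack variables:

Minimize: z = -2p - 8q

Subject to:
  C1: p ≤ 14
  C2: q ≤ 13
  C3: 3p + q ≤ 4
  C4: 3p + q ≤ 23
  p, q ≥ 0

min z = -2p - 8q

s.t.
  p + s1 = 14
  q + s2 = 13
  3p + q + s3 = 4
  3p + q + s4 = 23
  p, q, s1, s2, s3, s4 ≥ 0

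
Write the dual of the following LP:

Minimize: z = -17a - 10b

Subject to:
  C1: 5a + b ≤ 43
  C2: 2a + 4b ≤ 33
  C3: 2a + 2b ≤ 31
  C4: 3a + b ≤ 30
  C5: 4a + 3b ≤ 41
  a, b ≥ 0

Primal min cᵀx s.t. Ax ≤ b, x ≥ 0  →  Dual max −bᵀy s.t. Aᵀy ≥ −c, y ≥ 0.

Maximize: z = -43y1 - 33y2 - 31y3 - 30y4 - 41y5

Subject to:
  5y1 + 2y2 + 2y3 + 3y4 + 4y5 ≥ 17
  y1 + 4y2 + 2y3 + y4 + 3y5 ≥ 10
  y1, y2, y3, y4, y5 ≥ 0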